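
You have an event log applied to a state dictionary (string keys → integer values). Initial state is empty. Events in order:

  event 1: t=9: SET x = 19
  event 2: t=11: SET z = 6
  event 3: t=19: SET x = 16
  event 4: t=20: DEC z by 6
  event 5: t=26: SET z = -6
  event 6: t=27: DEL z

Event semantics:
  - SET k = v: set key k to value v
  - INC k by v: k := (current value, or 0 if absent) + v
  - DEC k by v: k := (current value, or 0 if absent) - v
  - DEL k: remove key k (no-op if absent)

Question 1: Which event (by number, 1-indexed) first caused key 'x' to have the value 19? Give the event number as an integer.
Looking for first event where x becomes 19:
  event 1: x (absent) -> 19  <-- first match

Answer: 1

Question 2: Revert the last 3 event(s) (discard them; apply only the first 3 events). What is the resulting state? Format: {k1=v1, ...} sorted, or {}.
Keep first 3 events (discard last 3):
  after event 1 (t=9: SET x = 19): {x=19}
  after event 2 (t=11: SET z = 6): {x=19, z=6}
  after event 3 (t=19: SET x = 16): {x=16, z=6}

Answer: {x=16, z=6}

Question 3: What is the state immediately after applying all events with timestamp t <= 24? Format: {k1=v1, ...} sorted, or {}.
Apply events with t <= 24 (4 events):
  after event 1 (t=9: SET x = 19): {x=19}
  after event 2 (t=11: SET z = 6): {x=19, z=6}
  after event 3 (t=19: SET x = 16): {x=16, z=6}
  after event 4 (t=20: DEC z by 6): {x=16, z=0}

Answer: {x=16, z=0}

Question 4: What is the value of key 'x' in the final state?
Track key 'x' through all 6 events:
  event 1 (t=9: SET x = 19): x (absent) -> 19
  event 2 (t=11: SET z = 6): x unchanged
  event 3 (t=19: SET x = 16): x 19 -> 16
  event 4 (t=20: DEC z by 6): x unchanged
  event 5 (t=26: SET z = -6): x unchanged
  event 6 (t=27: DEL z): x unchanged
Final: x = 16

Answer: 16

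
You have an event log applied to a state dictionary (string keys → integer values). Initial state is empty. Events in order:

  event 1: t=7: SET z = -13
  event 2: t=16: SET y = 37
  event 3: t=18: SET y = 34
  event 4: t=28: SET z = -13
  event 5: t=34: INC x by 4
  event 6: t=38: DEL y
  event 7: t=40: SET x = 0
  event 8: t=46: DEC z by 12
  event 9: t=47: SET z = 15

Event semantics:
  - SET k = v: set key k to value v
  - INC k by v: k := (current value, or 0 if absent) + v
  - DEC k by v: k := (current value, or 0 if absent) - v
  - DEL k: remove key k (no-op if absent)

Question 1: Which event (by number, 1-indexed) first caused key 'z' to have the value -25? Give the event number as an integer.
Looking for first event where z becomes -25:
  event 1: z = -13
  event 2: z = -13
  event 3: z = -13
  event 4: z = -13
  event 5: z = -13
  event 6: z = -13
  event 7: z = -13
  event 8: z -13 -> -25  <-- first match

Answer: 8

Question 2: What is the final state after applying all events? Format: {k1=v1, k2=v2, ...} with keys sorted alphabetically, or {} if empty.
  after event 1 (t=7: SET z = -13): {z=-13}
  after event 2 (t=16: SET y = 37): {y=37, z=-13}
  after event 3 (t=18: SET y = 34): {y=34, z=-13}
  after event 4 (t=28: SET z = -13): {y=34, z=-13}
  after event 5 (t=34: INC x by 4): {x=4, y=34, z=-13}
  after event 6 (t=38: DEL y): {x=4, z=-13}
  after event 7 (t=40: SET x = 0): {x=0, z=-13}
  after event 8 (t=46: DEC z by 12): {x=0, z=-25}
  after event 9 (t=47: SET z = 15): {x=0, z=15}

Answer: {x=0, z=15}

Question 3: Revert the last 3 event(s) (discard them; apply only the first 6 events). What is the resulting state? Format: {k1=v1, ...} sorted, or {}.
Answer: {x=4, z=-13}

Derivation:
Keep first 6 events (discard last 3):
  after event 1 (t=7: SET z = -13): {z=-13}
  after event 2 (t=16: SET y = 37): {y=37, z=-13}
  after event 3 (t=18: SET y = 34): {y=34, z=-13}
  after event 4 (t=28: SET z = -13): {y=34, z=-13}
  after event 5 (t=34: INC x by 4): {x=4, y=34, z=-13}
  after event 6 (t=38: DEL y): {x=4, z=-13}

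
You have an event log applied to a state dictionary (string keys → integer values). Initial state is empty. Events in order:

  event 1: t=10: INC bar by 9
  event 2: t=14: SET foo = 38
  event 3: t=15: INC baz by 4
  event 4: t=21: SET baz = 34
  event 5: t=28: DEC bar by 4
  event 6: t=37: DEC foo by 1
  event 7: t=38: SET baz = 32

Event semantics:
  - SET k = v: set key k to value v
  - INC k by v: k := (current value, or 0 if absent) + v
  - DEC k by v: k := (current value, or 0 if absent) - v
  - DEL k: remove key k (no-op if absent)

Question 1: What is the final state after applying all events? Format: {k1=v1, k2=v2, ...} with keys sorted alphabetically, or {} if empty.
  after event 1 (t=10: INC bar by 9): {bar=9}
  after event 2 (t=14: SET foo = 38): {bar=9, foo=38}
  after event 3 (t=15: INC baz by 4): {bar=9, baz=4, foo=38}
  after event 4 (t=21: SET baz = 34): {bar=9, baz=34, foo=38}
  after event 5 (t=28: DEC bar by 4): {bar=5, baz=34, foo=38}
  after event 6 (t=37: DEC foo by 1): {bar=5, baz=34, foo=37}
  after event 7 (t=38: SET baz = 32): {bar=5, baz=32, foo=37}

Answer: {bar=5, baz=32, foo=37}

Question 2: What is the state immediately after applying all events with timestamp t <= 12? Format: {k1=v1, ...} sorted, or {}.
Answer: {bar=9}

Derivation:
Apply events with t <= 12 (1 events):
  after event 1 (t=10: INC bar by 9): {bar=9}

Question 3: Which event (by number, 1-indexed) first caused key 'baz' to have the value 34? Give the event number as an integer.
Looking for first event where baz becomes 34:
  event 3: baz = 4
  event 4: baz 4 -> 34  <-- first match

Answer: 4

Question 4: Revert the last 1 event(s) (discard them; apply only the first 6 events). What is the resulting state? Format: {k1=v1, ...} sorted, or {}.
Answer: {bar=5, baz=34, foo=37}

Derivation:
Keep first 6 events (discard last 1):
  after event 1 (t=10: INC bar by 9): {bar=9}
  after event 2 (t=14: SET foo = 38): {bar=9, foo=38}
  after event 3 (t=15: INC baz by 4): {bar=9, baz=4, foo=38}
  after event 4 (t=21: SET baz = 34): {bar=9, baz=34, foo=38}
  after event 5 (t=28: DEC bar by 4): {bar=5, baz=34, foo=38}
  after event 6 (t=37: DEC foo by 1): {bar=5, baz=34, foo=37}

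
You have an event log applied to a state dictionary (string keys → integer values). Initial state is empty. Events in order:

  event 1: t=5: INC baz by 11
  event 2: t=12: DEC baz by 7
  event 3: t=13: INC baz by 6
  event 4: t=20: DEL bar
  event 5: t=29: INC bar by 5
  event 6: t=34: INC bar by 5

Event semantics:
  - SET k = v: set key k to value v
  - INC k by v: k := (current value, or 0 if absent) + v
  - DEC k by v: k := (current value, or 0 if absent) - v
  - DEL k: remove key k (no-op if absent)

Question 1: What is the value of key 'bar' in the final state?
Track key 'bar' through all 6 events:
  event 1 (t=5: INC baz by 11): bar unchanged
  event 2 (t=12: DEC baz by 7): bar unchanged
  event 3 (t=13: INC baz by 6): bar unchanged
  event 4 (t=20: DEL bar): bar (absent) -> (absent)
  event 5 (t=29: INC bar by 5): bar (absent) -> 5
  event 6 (t=34: INC bar by 5): bar 5 -> 10
Final: bar = 10

Answer: 10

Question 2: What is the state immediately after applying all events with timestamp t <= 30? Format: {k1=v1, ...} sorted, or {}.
Answer: {bar=5, baz=10}

Derivation:
Apply events with t <= 30 (5 events):
  after event 1 (t=5: INC baz by 11): {baz=11}
  after event 2 (t=12: DEC baz by 7): {baz=4}
  after event 3 (t=13: INC baz by 6): {baz=10}
  after event 4 (t=20: DEL bar): {baz=10}
  after event 5 (t=29: INC bar by 5): {bar=5, baz=10}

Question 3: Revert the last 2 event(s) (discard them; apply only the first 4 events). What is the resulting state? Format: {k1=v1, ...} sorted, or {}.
Keep first 4 events (discard last 2):
  after event 1 (t=5: INC baz by 11): {baz=11}
  after event 2 (t=12: DEC baz by 7): {baz=4}
  after event 3 (t=13: INC baz by 6): {baz=10}
  after event 4 (t=20: DEL bar): {baz=10}

Answer: {baz=10}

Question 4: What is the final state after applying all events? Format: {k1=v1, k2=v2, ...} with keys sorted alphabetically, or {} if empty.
  after event 1 (t=5: INC baz by 11): {baz=11}
  after event 2 (t=12: DEC baz by 7): {baz=4}
  after event 3 (t=13: INC baz by 6): {baz=10}
  after event 4 (t=20: DEL bar): {baz=10}
  after event 5 (t=29: INC bar by 5): {bar=5, baz=10}
  after event 6 (t=34: INC bar by 5): {bar=10, baz=10}

Answer: {bar=10, baz=10}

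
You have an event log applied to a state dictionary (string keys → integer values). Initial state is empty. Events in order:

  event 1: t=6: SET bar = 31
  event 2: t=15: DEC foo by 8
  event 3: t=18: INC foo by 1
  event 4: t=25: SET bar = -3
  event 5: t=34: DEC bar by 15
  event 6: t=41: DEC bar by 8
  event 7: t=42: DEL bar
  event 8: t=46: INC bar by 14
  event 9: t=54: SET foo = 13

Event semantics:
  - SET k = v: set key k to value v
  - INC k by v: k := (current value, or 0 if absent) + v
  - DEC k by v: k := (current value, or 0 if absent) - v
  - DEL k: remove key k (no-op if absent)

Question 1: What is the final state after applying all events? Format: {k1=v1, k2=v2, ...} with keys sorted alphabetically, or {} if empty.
  after event 1 (t=6: SET bar = 31): {bar=31}
  after event 2 (t=15: DEC foo by 8): {bar=31, foo=-8}
  after event 3 (t=18: INC foo by 1): {bar=31, foo=-7}
  after event 4 (t=25: SET bar = -3): {bar=-3, foo=-7}
  after event 5 (t=34: DEC bar by 15): {bar=-18, foo=-7}
  after event 6 (t=41: DEC bar by 8): {bar=-26, foo=-7}
  after event 7 (t=42: DEL bar): {foo=-7}
  after event 8 (t=46: INC bar by 14): {bar=14, foo=-7}
  after event 9 (t=54: SET foo = 13): {bar=14, foo=13}

Answer: {bar=14, foo=13}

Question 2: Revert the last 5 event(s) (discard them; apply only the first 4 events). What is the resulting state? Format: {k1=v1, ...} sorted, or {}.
Keep first 4 events (discard last 5):
  after event 1 (t=6: SET bar = 31): {bar=31}
  after event 2 (t=15: DEC foo by 8): {bar=31, foo=-8}
  after event 3 (t=18: INC foo by 1): {bar=31, foo=-7}
  after event 4 (t=25: SET bar = -3): {bar=-3, foo=-7}

Answer: {bar=-3, foo=-7}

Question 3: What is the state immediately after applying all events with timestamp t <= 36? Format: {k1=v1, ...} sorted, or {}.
Answer: {bar=-18, foo=-7}

Derivation:
Apply events with t <= 36 (5 events):
  after event 1 (t=6: SET bar = 31): {bar=31}
  after event 2 (t=15: DEC foo by 8): {bar=31, foo=-8}
  after event 3 (t=18: INC foo by 1): {bar=31, foo=-7}
  after event 4 (t=25: SET bar = -3): {bar=-3, foo=-7}
  after event 5 (t=34: DEC bar by 15): {bar=-18, foo=-7}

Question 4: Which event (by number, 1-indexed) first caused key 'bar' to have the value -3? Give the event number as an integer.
Answer: 4

Derivation:
Looking for first event where bar becomes -3:
  event 1: bar = 31
  event 2: bar = 31
  event 3: bar = 31
  event 4: bar 31 -> -3  <-- first match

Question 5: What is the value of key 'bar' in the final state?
Answer: 14

Derivation:
Track key 'bar' through all 9 events:
  event 1 (t=6: SET bar = 31): bar (absent) -> 31
  event 2 (t=15: DEC foo by 8): bar unchanged
  event 3 (t=18: INC foo by 1): bar unchanged
  event 4 (t=25: SET bar = -3): bar 31 -> -3
  event 5 (t=34: DEC bar by 15): bar -3 -> -18
  event 6 (t=41: DEC bar by 8): bar -18 -> -26
  event 7 (t=42: DEL bar): bar -26 -> (absent)
  event 8 (t=46: INC bar by 14): bar (absent) -> 14
  event 9 (t=54: SET foo = 13): bar unchanged
Final: bar = 14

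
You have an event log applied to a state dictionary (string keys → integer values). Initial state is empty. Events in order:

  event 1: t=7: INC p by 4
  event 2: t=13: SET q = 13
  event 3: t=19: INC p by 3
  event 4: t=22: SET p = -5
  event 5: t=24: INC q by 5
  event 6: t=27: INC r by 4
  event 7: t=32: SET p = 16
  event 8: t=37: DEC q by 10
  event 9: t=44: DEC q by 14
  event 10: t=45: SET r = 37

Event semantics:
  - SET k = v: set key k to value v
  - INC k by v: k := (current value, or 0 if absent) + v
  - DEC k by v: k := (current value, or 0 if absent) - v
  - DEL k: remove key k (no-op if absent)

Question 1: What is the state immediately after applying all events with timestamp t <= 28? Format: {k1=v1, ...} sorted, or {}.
Apply events with t <= 28 (6 events):
  after event 1 (t=7: INC p by 4): {p=4}
  after event 2 (t=13: SET q = 13): {p=4, q=13}
  after event 3 (t=19: INC p by 3): {p=7, q=13}
  after event 4 (t=22: SET p = -5): {p=-5, q=13}
  after event 5 (t=24: INC q by 5): {p=-5, q=18}
  after event 6 (t=27: INC r by 4): {p=-5, q=18, r=4}

Answer: {p=-5, q=18, r=4}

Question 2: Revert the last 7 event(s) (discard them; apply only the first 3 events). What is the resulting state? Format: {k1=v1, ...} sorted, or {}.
Keep first 3 events (discard last 7):
  after event 1 (t=7: INC p by 4): {p=4}
  after event 2 (t=13: SET q = 13): {p=4, q=13}
  after event 3 (t=19: INC p by 3): {p=7, q=13}

Answer: {p=7, q=13}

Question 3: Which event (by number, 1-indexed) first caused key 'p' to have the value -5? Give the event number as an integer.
Answer: 4

Derivation:
Looking for first event where p becomes -5:
  event 1: p = 4
  event 2: p = 4
  event 3: p = 7
  event 4: p 7 -> -5  <-- first match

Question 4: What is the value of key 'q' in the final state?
Answer: -6

Derivation:
Track key 'q' through all 10 events:
  event 1 (t=7: INC p by 4): q unchanged
  event 2 (t=13: SET q = 13): q (absent) -> 13
  event 3 (t=19: INC p by 3): q unchanged
  event 4 (t=22: SET p = -5): q unchanged
  event 5 (t=24: INC q by 5): q 13 -> 18
  event 6 (t=27: INC r by 4): q unchanged
  event 7 (t=32: SET p = 16): q unchanged
  event 8 (t=37: DEC q by 10): q 18 -> 8
  event 9 (t=44: DEC q by 14): q 8 -> -6
  event 10 (t=45: SET r = 37): q unchanged
Final: q = -6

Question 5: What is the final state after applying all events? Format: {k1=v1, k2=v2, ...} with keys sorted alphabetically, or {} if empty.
  after event 1 (t=7: INC p by 4): {p=4}
  after event 2 (t=13: SET q = 13): {p=4, q=13}
  after event 3 (t=19: INC p by 3): {p=7, q=13}
  after event 4 (t=22: SET p = -5): {p=-5, q=13}
  after event 5 (t=24: INC q by 5): {p=-5, q=18}
  after event 6 (t=27: INC r by 4): {p=-5, q=18, r=4}
  after event 7 (t=32: SET p = 16): {p=16, q=18, r=4}
  after event 8 (t=37: DEC q by 10): {p=16, q=8, r=4}
  after event 9 (t=44: DEC q by 14): {p=16, q=-6, r=4}
  after event 10 (t=45: SET r = 37): {p=16, q=-6, r=37}

Answer: {p=16, q=-6, r=37}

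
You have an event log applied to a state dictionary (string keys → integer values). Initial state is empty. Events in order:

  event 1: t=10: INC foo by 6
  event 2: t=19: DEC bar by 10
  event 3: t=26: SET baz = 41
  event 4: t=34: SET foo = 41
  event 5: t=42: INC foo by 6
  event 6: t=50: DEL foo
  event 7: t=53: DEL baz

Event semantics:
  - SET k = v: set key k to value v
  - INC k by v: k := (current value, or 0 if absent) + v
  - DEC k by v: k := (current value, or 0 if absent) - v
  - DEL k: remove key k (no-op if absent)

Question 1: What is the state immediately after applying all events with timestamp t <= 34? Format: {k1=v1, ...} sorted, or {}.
Apply events with t <= 34 (4 events):
  after event 1 (t=10: INC foo by 6): {foo=6}
  after event 2 (t=19: DEC bar by 10): {bar=-10, foo=6}
  after event 3 (t=26: SET baz = 41): {bar=-10, baz=41, foo=6}
  after event 4 (t=34: SET foo = 41): {bar=-10, baz=41, foo=41}

Answer: {bar=-10, baz=41, foo=41}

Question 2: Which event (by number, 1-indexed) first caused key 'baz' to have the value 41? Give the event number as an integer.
Answer: 3

Derivation:
Looking for first event where baz becomes 41:
  event 3: baz (absent) -> 41  <-- first match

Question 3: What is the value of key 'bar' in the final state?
Track key 'bar' through all 7 events:
  event 1 (t=10: INC foo by 6): bar unchanged
  event 2 (t=19: DEC bar by 10): bar (absent) -> -10
  event 3 (t=26: SET baz = 41): bar unchanged
  event 4 (t=34: SET foo = 41): bar unchanged
  event 5 (t=42: INC foo by 6): bar unchanged
  event 6 (t=50: DEL foo): bar unchanged
  event 7 (t=53: DEL baz): bar unchanged
Final: bar = -10

Answer: -10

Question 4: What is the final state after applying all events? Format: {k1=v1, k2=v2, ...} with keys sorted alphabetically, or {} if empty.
Answer: {bar=-10}

Derivation:
  after event 1 (t=10: INC foo by 6): {foo=6}
  after event 2 (t=19: DEC bar by 10): {bar=-10, foo=6}
  after event 3 (t=26: SET baz = 41): {bar=-10, baz=41, foo=6}
  after event 4 (t=34: SET foo = 41): {bar=-10, baz=41, foo=41}
  after event 5 (t=42: INC foo by 6): {bar=-10, baz=41, foo=47}
  after event 6 (t=50: DEL foo): {bar=-10, baz=41}
  after event 7 (t=53: DEL baz): {bar=-10}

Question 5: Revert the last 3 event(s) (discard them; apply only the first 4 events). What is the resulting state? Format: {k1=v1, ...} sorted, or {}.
Keep first 4 events (discard last 3):
  after event 1 (t=10: INC foo by 6): {foo=6}
  after event 2 (t=19: DEC bar by 10): {bar=-10, foo=6}
  after event 3 (t=26: SET baz = 41): {bar=-10, baz=41, foo=6}
  after event 4 (t=34: SET foo = 41): {bar=-10, baz=41, foo=41}

Answer: {bar=-10, baz=41, foo=41}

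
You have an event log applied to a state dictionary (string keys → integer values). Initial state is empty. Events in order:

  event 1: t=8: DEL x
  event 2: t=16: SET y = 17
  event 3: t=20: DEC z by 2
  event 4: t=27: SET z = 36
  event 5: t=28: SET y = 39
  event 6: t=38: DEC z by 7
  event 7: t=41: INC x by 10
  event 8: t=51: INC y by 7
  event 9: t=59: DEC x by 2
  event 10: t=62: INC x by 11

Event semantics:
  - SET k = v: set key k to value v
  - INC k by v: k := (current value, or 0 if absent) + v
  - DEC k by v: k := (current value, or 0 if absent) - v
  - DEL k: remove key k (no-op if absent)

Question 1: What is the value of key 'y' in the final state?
Track key 'y' through all 10 events:
  event 1 (t=8: DEL x): y unchanged
  event 2 (t=16: SET y = 17): y (absent) -> 17
  event 3 (t=20: DEC z by 2): y unchanged
  event 4 (t=27: SET z = 36): y unchanged
  event 5 (t=28: SET y = 39): y 17 -> 39
  event 6 (t=38: DEC z by 7): y unchanged
  event 7 (t=41: INC x by 10): y unchanged
  event 8 (t=51: INC y by 7): y 39 -> 46
  event 9 (t=59: DEC x by 2): y unchanged
  event 10 (t=62: INC x by 11): y unchanged
Final: y = 46

Answer: 46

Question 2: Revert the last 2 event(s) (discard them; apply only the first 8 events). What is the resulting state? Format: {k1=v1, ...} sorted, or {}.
Keep first 8 events (discard last 2):
  after event 1 (t=8: DEL x): {}
  after event 2 (t=16: SET y = 17): {y=17}
  after event 3 (t=20: DEC z by 2): {y=17, z=-2}
  after event 4 (t=27: SET z = 36): {y=17, z=36}
  after event 5 (t=28: SET y = 39): {y=39, z=36}
  after event 6 (t=38: DEC z by 7): {y=39, z=29}
  after event 7 (t=41: INC x by 10): {x=10, y=39, z=29}
  after event 8 (t=51: INC y by 7): {x=10, y=46, z=29}

Answer: {x=10, y=46, z=29}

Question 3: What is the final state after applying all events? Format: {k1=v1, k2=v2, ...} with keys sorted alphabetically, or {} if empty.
Answer: {x=19, y=46, z=29}

Derivation:
  after event 1 (t=8: DEL x): {}
  after event 2 (t=16: SET y = 17): {y=17}
  after event 3 (t=20: DEC z by 2): {y=17, z=-2}
  after event 4 (t=27: SET z = 36): {y=17, z=36}
  after event 5 (t=28: SET y = 39): {y=39, z=36}
  after event 6 (t=38: DEC z by 7): {y=39, z=29}
  after event 7 (t=41: INC x by 10): {x=10, y=39, z=29}
  after event 8 (t=51: INC y by 7): {x=10, y=46, z=29}
  after event 9 (t=59: DEC x by 2): {x=8, y=46, z=29}
  after event 10 (t=62: INC x by 11): {x=19, y=46, z=29}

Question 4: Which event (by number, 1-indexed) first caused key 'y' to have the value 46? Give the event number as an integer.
Looking for first event where y becomes 46:
  event 2: y = 17
  event 3: y = 17
  event 4: y = 17
  event 5: y = 39
  event 6: y = 39
  event 7: y = 39
  event 8: y 39 -> 46  <-- first match

Answer: 8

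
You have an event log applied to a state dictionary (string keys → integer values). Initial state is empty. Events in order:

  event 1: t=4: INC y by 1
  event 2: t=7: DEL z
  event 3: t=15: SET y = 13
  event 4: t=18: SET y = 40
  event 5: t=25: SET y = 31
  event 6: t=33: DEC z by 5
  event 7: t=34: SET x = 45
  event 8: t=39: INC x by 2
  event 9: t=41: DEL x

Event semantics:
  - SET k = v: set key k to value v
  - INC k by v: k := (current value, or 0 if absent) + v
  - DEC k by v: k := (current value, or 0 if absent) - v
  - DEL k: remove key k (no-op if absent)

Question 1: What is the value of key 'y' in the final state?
Answer: 31

Derivation:
Track key 'y' through all 9 events:
  event 1 (t=4: INC y by 1): y (absent) -> 1
  event 2 (t=7: DEL z): y unchanged
  event 3 (t=15: SET y = 13): y 1 -> 13
  event 4 (t=18: SET y = 40): y 13 -> 40
  event 5 (t=25: SET y = 31): y 40 -> 31
  event 6 (t=33: DEC z by 5): y unchanged
  event 7 (t=34: SET x = 45): y unchanged
  event 8 (t=39: INC x by 2): y unchanged
  event 9 (t=41: DEL x): y unchanged
Final: y = 31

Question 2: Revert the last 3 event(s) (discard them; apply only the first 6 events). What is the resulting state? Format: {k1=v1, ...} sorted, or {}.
Answer: {y=31, z=-5}

Derivation:
Keep first 6 events (discard last 3):
  after event 1 (t=4: INC y by 1): {y=1}
  after event 2 (t=7: DEL z): {y=1}
  after event 3 (t=15: SET y = 13): {y=13}
  after event 4 (t=18: SET y = 40): {y=40}
  after event 5 (t=25: SET y = 31): {y=31}
  after event 6 (t=33: DEC z by 5): {y=31, z=-5}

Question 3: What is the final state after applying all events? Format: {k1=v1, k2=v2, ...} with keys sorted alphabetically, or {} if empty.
  after event 1 (t=4: INC y by 1): {y=1}
  after event 2 (t=7: DEL z): {y=1}
  after event 3 (t=15: SET y = 13): {y=13}
  after event 4 (t=18: SET y = 40): {y=40}
  after event 5 (t=25: SET y = 31): {y=31}
  after event 6 (t=33: DEC z by 5): {y=31, z=-5}
  after event 7 (t=34: SET x = 45): {x=45, y=31, z=-5}
  after event 8 (t=39: INC x by 2): {x=47, y=31, z=-5}
  after event 9 (t=41: DEL x): {y=31, z=-5}

Answer: {y=31, z=-5}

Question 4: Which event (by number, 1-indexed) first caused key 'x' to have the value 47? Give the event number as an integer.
Looking for first event where x becomes 47:
  event 7: x = 45
  event 8: x 45 -> 47  <-- first match

Answer: 8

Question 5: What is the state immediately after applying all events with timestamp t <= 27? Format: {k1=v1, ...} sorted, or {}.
Answer: {y=31}

Derivation:
Apply events with t <= 27 (5 events):
  after event 1 (t=4: INC y by 1): {y=1}
  after event 2 (t=7: DEL z): {y=1}
  after event 3 (t=15: SET y = 13): {y=13}
  after event 4 (t=18: SET y = 40): {y=40}
  after event 5 (t=25: SET y = 31): {y=31}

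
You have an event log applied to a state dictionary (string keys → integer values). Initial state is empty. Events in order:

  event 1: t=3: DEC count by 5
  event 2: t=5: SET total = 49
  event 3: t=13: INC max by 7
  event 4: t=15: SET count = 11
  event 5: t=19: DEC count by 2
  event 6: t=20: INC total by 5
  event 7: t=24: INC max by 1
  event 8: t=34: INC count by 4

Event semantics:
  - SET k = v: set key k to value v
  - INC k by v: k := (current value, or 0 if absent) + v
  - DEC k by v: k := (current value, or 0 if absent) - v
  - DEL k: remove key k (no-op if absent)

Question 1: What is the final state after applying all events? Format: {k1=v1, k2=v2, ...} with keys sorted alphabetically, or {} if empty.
  after event 1 (t=3: DEC count by 5): {count=-5}
  after event 2 (t=5: SET total = 49): {count=-5, total=49}
  after event 3 (t=13: INC max by 7): {count=-5, max=7, total=49}
  after event 4 (t=15: SET count = 11): {count=11, max=7, total=49}
  after event 5 (t=19: DEC count by 2): {count=9, max=7, total=49}
  after event 6 (t=20: INC total by 5): {count=9, max=7, total=54}
  after event 7 (t=24: INC max by 1): {count=9, max=8, total=54}
  after event 8 (t=34: INC count by 4): {count=13, max=8, total=54}

Answer: {count=13, max=8, total=54}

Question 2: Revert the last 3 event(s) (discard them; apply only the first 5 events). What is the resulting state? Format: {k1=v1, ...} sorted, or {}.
Answer: {count=9, max=7, total=49}

Derivation:
Keep first 5 events (discard last 3):
  after event 1 (t=3: DEC count by 5): {count=-5}
  after event 2 (t=5: SET total = 49): {count=-5, total=49}
  after event 3 (t=13: INC max by 7): {count=-5, max=7, total=49}
  after event 4 (t=15: SET count = 11): {count=11, max=7, total=49}
  after event 5 (t=19: DEC count by 2): {count=9, max=7, total=49}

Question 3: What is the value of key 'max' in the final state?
Track key 'max' through all 8 events:
  event 1 (t=3: DEC count by 5): max unchanged
  event 2 (t=5: SET total = 49): max unchanged
  event 3 (t=13: INC max by 7): max (absent) -> 7
  event 4 (t=15: SET count = 11): max unchanged
  event 5 (t=19: DEC count by 2): max unchanged
  event 6 (t=20: INC total by 5): max unchanged
  event 7 (t=24: INC max by 1): max 7 -> 8
  event 8 (t=34: INC count by 4): max unchanged
Final: max = 8

Answer: 8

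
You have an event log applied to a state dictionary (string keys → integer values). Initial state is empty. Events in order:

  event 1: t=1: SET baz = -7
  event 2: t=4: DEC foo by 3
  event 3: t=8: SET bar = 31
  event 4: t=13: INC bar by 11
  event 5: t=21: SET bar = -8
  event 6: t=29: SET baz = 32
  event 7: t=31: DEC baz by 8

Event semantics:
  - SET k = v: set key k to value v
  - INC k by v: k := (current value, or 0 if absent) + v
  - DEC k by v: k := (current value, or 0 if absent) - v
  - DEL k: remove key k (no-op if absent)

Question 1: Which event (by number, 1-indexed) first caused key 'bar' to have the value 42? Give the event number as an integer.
Looking for first event where bar becomes 42:
  event 3: bar = 31
  event 4: bar 31 -> 42  <-- first match

Answer: 4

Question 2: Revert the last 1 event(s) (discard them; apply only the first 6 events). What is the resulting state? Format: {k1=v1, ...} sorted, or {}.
Answer: {bar=-8, baz=32, foo=-3}

Derivation:
Keep first 6 events (discard last 1):
  after event 1 (t=1: SET baz = -7): {baz=-7}
  after event 2 (t=4: DEC foo by 3): {baz=-7, foo=-3}
  after event 3 (t=8: SET bar = 31): {bar=31, baz=-7, foo=-3}
  after event 4 (t=13: INC bar by 11): {bar=42, baz=-7, foo=-3}
  after event 5 (t=21: SET bar = -8): {bar=-8, baz=-7, foo=-3}
  after event 6 (t=29: SET baz = 32): {bar=-8, baz=32, foo=-3}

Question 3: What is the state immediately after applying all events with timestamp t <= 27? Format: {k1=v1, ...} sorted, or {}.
Apply events with t <= 27 (5 events):
  after event 1 (t=1: SET baz = -7): {baz=-7}
  after event 2 (t=4: DEC foo by 3): {baz=-7, foo=-3}
  after event 3 (t=8: SET bar = 31): {bar=31, baz=-7, foo=-3}
  after event 4 (t=13: INC bar by 11): {bar=42, baz=-7, foo=-3}
  after event 5 (t=21: SET bar = -8): {bar=-8, baz=-7, foo=-3}

Answer: {bar=-8, baz=-7, foo=-3}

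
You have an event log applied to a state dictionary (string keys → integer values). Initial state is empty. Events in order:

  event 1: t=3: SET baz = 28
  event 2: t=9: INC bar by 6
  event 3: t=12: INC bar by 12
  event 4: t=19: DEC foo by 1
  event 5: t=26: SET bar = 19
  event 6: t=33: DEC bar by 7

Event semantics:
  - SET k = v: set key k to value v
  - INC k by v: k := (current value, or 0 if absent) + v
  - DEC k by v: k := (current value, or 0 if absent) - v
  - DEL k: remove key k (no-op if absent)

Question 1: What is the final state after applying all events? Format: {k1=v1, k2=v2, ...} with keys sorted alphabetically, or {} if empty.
  after event 1 (t=3: SET baz = 28): {baz=28}
  after event 2 (t=9: INC bar by 6): {bar=6, baz=28}
  after event 3 (t=12: INC bar by 12): {bar=18, baz=28}
  after event 4 (t=19: DEC foo by 1): {bar=18, baz=28, foo=-1}
  after event 5 (t=26: SET bar = 19): {bar=19, baz=28, foo=-1}
  after event 6 (t=33: DEC bar by 7): {bar=12, baz=28, foo=-1}

Answer: {bar=12, baz=28, foo=-1}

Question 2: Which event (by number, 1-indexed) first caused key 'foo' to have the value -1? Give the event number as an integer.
Looking for first event where foo becomes -1:
  event 4: foo (absent) -> -1  <-- first match

Answer: 4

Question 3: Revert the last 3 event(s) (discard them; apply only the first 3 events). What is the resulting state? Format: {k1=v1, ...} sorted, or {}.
Answer: {bar=18, baz=28}

Derivation:
Keep first 3 events (discard last 3):
  after event 1 (t=3: SET baz = 28): {baz=28}
  after event 2 (t=9: INC bar by 6): {bar=6, baz=28}
  after event 3 (t=12: INC bar by 12): {bar=18, baz=28}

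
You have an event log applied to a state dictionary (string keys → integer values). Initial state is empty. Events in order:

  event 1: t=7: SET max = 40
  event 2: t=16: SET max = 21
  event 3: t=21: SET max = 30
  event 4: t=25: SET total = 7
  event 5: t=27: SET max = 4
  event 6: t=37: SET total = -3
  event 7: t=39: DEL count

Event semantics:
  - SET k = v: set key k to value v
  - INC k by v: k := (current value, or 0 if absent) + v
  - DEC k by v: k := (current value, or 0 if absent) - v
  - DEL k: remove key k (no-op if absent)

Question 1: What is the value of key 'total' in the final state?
Answer: -3

Derivation:
Track key 'total' through all 7 events:
  event 1 (t=7: SET max = 40): total unchanged
  event 2 (t=16: SET max = 21): total unchanged
  event 3 (t=21: SET max = 30): total unchanged
  event 4 (t=25: SET total = 7): total (absent) -> 7
  event 5 (t=27: SET max = 4): total unchanged
  event 6 (t=37: SET total = -3): total 7 -> -3
  event 7 (t=39: DEL count): total unchanged
Final: total = -3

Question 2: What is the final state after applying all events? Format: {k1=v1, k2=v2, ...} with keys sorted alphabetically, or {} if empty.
Answer: {max=4, total=-3}

Derivation:
  after event 1 (t=7: SET max = 40): {max=40}
  after event 2 (t=16: SET max = 21): {max=21}
  after event 3 (t=21: SET max = 30): {max=30}
  after event 4 (t=25: SET total = 7): {max=30, total=7}
  after event 5 (t=27: SET max = 4): {max=4, total=7}
  after event 6 (t=37: SET total = -3): {max=4, total=-3}
  after event 7 (t=39: DEL count): {max=4, total=-3}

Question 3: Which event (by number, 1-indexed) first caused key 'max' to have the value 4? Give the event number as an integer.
Looking for first event where max becomes 4:
  event 1: max = 40
  event 2: max = 21
  event 3: max = 30
  event 4: max = 30
  event 5: max 30 -> 4  <-- first match

Answer: 5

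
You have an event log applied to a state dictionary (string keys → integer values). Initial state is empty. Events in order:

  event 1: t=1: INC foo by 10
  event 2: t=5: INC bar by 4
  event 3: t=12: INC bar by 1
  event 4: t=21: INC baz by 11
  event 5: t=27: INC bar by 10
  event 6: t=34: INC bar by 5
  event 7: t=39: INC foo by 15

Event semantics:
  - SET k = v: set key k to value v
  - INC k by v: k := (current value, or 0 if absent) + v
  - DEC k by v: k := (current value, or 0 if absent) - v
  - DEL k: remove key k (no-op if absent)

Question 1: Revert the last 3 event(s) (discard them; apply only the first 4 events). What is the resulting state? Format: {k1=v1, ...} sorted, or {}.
Answer: {bar=5, baz=11, foo=10}

Derivation:
Keep first 4 events (discard last 3):
  after event 1 (t=1: INC foo by 10): {foo=10}
  after event 2 (t=5: INC bar by 4): {bar=4, foo=10}
  after event 3 (t=12: INC bar by 1): {bar=5, foo=10}
  after event 4 (t=21: INC baz by 11): {bar=5, baz=11, foo=10}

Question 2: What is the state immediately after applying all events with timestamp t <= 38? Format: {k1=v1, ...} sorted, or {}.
Apply events with t <= 38 (6 events):
  after event 1 (t=1: INC foo by 10): {foo=10}
  after event 2 (t=5: INC bar by 4): {bar=4, foo=10}
  after event 3 (t=12: INC bar by 1): {bar=5, foo=10}
  after event 4 (t=21: INC baz by 11): {bar=5, baz=11, foo=10}
  after event 5 (t=27: INC bar by 10): {bar=15, baz=11, foo=10}
  after event 6 (t=34: INC bar by 5): {bar=20, baz=11, foo=10}

Answer: {bar=20, baz=11, foo=10}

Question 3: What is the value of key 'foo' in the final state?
Track key 'foo' through all 7 events:
  event 1 (t=1: INC foo by 10): foo (absent) -> 10
  event 2 (t=5: INC bar by 4): foo unchanged
  event 3 (t=12: INC bar by 1): foo unchanged
  event 4 (t=21: INC baz by 11): foo unchanged
  event 5 (t=27: INC bar by 10): foo unchanged
  event 6 (t=34: INC bar by 5): foo unchanged
  event 7 (t=39: INC foo by 15): foo 10 -> 25
Final: foo = 25

Answer: 25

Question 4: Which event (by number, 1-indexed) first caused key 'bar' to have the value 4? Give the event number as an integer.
Looking for first event where bar becomes 4:
  event 2: bar (absent) -> 4  <-- first match

Answer: 2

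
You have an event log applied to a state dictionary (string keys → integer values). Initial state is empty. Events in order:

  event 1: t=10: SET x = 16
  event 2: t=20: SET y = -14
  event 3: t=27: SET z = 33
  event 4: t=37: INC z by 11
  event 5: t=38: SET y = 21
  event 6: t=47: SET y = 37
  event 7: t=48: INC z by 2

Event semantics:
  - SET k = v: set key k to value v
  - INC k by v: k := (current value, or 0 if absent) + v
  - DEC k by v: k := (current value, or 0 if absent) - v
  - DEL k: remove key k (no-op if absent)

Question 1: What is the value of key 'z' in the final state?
Track key 'z' through all 7 events:
  event 1 (t=10: SET x = 16): z unchanged
  event 2 (t=20: SET y = -14): z unchanged
  event 3 (t=27: SET z = 33): z (absent) -> 33
  event 4 (t=37: INC z by 11): z 33 -> 44
  event 5 (t=38: SET y = 21): z unchanged
  event 6 (t=47: SET y = 37): z unchanged
  event 7 (t=48: INC z by 2): z 44 -> 46
Final: z = 46

Answer: 46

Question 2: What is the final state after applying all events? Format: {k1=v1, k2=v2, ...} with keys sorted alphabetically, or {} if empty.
  after event 1 (t=10: SET x = 16): {x=16}
  after event 2 (t=20: SET y = -14): {x=16, y=-14}
  after event 3 (t=27: SET z = 33): {x=16, y=-14, z=33}
  after event 4 (t=37: INC z by 11): {x=16, y=-14, z=44}
  after event 5 (t=38: SET y = 21): {x=16, y=21, z=44}
  after event 6 (t=47: SET y = 37): {x=16, y=37, z=44}
  after event 7 (t=48: INC z by 2): {x=16, y=37, z=46}

Answer: {x=16, y=37, z=46}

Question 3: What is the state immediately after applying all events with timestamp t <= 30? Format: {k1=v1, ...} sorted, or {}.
Apply events with t <= 30 (3 events):
  after event 1 (t=10: SET x = 16): {x=16}
  after event 2 (t=20: SET y = -14): {x=16, y=-14}
  after event 3 (t=27: SET z = 33): {x=16, y=-14, z=33}

Answer: {x=16, y=-14, z=33}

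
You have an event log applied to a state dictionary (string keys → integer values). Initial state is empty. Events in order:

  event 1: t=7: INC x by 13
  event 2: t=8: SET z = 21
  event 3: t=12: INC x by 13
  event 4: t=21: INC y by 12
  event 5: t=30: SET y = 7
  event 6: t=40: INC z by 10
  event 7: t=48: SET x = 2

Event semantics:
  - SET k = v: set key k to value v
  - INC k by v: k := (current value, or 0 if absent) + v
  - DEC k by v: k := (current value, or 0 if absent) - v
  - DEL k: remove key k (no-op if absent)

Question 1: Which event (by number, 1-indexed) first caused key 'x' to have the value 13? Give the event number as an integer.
Looking for first event where x becomes 13:
  event 1: x (absent) -> 13  <-- first match

Answer: 1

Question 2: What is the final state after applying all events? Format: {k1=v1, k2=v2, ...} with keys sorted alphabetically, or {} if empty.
  after event 1 (t=7: INC x by 13): {x=13}
  after event 2 (t=8: SET z = 21): {x=13, z=21}
  after event 3 (t=12: INC x by 13): {x=26, z=21}
  after event 4 (t=21: INC y by 12): {x=26, y=12, z=21}
  after event 5 (t=30: SET y = 7): {x=26, y=7, z=21}
  after event 6 (t=40: INC z by 10): {x=26, y=7, z=31}
  after event 7 (t=48: SET x = 2): {x=2, y=7, z=31}

Answer: {x=2, y=7, z=31}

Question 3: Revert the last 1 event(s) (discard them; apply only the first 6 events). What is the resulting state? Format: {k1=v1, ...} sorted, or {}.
Answer: {x=26, y=7, z=31}

Derivation:
Keep first 6 events (discard last 1):
  after event 1 (t=7: INC x by 13): {x=13}
  after event 2 (t=8: SET z = 21): {x=13, z=21}
  after event 3 (t=12: INC x by 13): {x=26, z=21}
  after event 4 (t=21: INC y by 12): {x=26, y=12, z=21}
  after event 5 (t=30: SET y = 7): {x=26, y=7, z=21}
  after event 6 (t=40: INC z by 10): {x=26, y=7, z=31}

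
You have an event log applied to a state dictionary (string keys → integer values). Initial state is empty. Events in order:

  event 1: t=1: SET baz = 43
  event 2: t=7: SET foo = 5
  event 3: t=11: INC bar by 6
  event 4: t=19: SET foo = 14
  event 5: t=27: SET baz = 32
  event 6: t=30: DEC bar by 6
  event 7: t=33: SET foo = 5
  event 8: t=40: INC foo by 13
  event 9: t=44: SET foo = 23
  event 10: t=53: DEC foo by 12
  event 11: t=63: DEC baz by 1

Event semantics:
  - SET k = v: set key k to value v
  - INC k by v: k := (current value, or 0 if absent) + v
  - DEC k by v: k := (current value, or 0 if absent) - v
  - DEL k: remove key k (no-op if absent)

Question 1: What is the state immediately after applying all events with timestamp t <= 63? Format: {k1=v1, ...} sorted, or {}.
Answer: {bar=0, baz=31, foo=11}

Derivation:
Apply events with t <= 63 (11 events):
  after event 1 (t=1: SET baz = 43): {baz=43}
  after event 2 (t=7: SET foo = 5): {baz=43, foo=5}
  after event 3 (t=11: INC bar by 6): {bar=6, baz=43, foo=5}
  after event 4 (t=19: SET foo = 14): {bar=6, baz=43, foo=14}
  after event 5 (t=27: SET baz = 32): {bar=6, baz=32, foo=14}
  after event 6 (t=30: DEC bar by 6): {bar=0, baz=32, foo=14}
  after event 7 (t=33: SET foo = 5): {bar=0, baz=32, foo=5}
  after event 8 (t=40: INC foo by 13): {bar=0, baz=32, foo=18}
  after event 9 (t=44: SET foo = 23): {bar=0, baz=32, foo=23}
  after event 10 (t=53: DEC foo by 12): {bar=0, baz=32, foo=11}
  after event 11 (t=63: DEC baz by 1): {bar=0, baz=31, foo=11}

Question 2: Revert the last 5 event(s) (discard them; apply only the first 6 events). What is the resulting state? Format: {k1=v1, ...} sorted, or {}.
Answer: {bar=0, baz=32, foo=14}

Derivation:
Keep first 6 events (discard last 5):
  after event 1 (t=1: SET baz = 43): {baz=43}
  after event 2 (t=7: SET foo = 5): {baz=43, foo=5}
  after event 3 (t=11: INC bar by 6): {bar=6, baz=43, foo=5}
  after event 4 (t=19: SET foo = 14): {bar=6, baz=43, foo=14}
  after event 5 (t=27: SET baz = 32): {bar=6, baz=32, foo=14}
  after event 6 (t=30: DEC bar by 6): {bar=0, baz=32, foo=14}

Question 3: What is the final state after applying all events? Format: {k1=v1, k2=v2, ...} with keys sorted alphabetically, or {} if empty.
Answer: {bar=0, baz=31, foo=11}

Derivation:
  after event 1 (t=1: SET baz = 43): {baz=43}
  after event 2 (t=7: SET foo = 5): {baz=43, foo=5}
  after event 3 (t=11: INC bar by 6): {bar=6, baz=43, foo=5}
  after event 4 (t=19: SET foo = 14): {bar=6, baz=43, foo=14}
  after event 5 (t=27: SET baz = 32): {bar=6, baz=32, foo=14}
  after event 6 (t=30: DEC bar by 6): {bar=0, baz=32, foo=14}
  after event 7 (t=33: SET foo = 5): {bar=0, baz=32, foo=5}
  after event 8 (t=40: INC foo by 13): {bar=0, baz=32, foo=18}
  after event 9 (t=44: SET foo = 23): {bar=0, baz=32, foo=23}
  after event 10 (t=53: DEC foo by 12): {bar=0, baz=32, foo=11}
  after event 11 (t=63: DEC baz by 1): {bar=0, baz=31, foo=11}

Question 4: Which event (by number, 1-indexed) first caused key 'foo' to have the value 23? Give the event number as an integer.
Answer: 9

Derivation:
Looking for first event where foo becomes 23:
  event 2: foo = 5
  event 3: foo = 5
  event 4: foo = 14
  event 5: foo = 14
  event 6: foo = 14
  event 7: foo = 5
  event 8: foo = 18
  event 9: foo 18 -> 23  <-- first match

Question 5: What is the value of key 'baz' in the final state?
Track key 'baz' through all 11 events:
  event 1 (t=1: SET baz = 43): baz (absent) -> 43
  event 2 (t=7: SET foo = 5): baz unchanged
  event 3 (t=11: INC bar by 6): baz unchanged
  event 4 (t=19: SET foo = 14): baz unchanged
  event 5 (t=27: SET baz = 32): baz 43 -> 32
  event 6 (t=30: DEC bar by 6): baz unchanged
  event 7 (t=33: SET foo = 5): baz unchanged
  event 8 (t=40: INC foo by 13): baz unchanged
  event 9 (t=44: SET foo = 23): baz unchanged
  event 10 (t=53: DEC foo by 12): baz unchanged
  event 11 (t=63: DEC baz by 1): baz 32 -> 31
Final: baz = 31

Answer: 31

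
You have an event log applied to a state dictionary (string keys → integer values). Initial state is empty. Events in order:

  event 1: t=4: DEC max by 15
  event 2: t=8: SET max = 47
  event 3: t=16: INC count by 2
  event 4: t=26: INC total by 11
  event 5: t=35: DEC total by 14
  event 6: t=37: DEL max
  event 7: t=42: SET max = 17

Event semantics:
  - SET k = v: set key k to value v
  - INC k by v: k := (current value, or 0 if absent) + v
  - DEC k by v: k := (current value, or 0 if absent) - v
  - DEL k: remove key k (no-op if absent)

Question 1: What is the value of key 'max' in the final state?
Answer: 17

Derivation:
Track key 'max' through all 7 events:
  event 1 (t=4: DEC max by 15): max (absent) -> -15
  event 2 (t=8: SET max = 47): max -15 -> 47
  event 3 (t=16: INC count by 2): max unchanged
  event 4 (t=26: INC total by 11): max unchanged
  event 5 (t=35: DEC total by 14): max unchanged
  event 6 (t=37: DEL max): max 47 -> (absent)
  event 7 (t=42: SET max = 17): max (absent) -> 17
Final: max = 17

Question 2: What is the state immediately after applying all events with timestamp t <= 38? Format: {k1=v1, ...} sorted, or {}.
Answer: {count=2, total=-3}

Derivation:
Apply events with t <= 38 (6 events):
  after event 1 (t=4: DEC max by 15): {max=-15}
  after event 2 (t=8: SET max = 47): {max=47}
  after event 3 (t=16: INC count by 2): {count=2, max=47}
  after event 4 (t=26: INC total by 11): {count=2, max=47, total=11}
  after event 5 (t=35: DEC total by 14): {count=2, max=47, total=-3}
  after event 6 (t=37: DEL max): {count=2, total=-3}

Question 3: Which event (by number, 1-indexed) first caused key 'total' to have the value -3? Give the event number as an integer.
Answer: 5

Derivation:
Looking for first event where total becomes -3:
  event 4: total = 11
  event 5: total 11 -> -3  <-- first match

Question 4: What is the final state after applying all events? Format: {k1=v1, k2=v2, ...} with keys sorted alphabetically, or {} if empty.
  after event 1 (t=4: DEC max by 15): {max=-15}
  after event 2 (t=8: SET max = 47): {max=47}
  after event 3 (t=16: INC count by 2): {count=2, max=47}
  after event 4 (t=26: INC total by 11): {count=2, max=47, total=11}
  after event 5 (t=35: DEC total by 14): {count=2, max=47, total=-3}
  after event 6 (t=37: DEL max): {count=2, total=-3}
  after event 7 (t=42: SET max = 17): {count=2, max=17, total=-3}

Answer: {count=2, max=17, total=-3}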